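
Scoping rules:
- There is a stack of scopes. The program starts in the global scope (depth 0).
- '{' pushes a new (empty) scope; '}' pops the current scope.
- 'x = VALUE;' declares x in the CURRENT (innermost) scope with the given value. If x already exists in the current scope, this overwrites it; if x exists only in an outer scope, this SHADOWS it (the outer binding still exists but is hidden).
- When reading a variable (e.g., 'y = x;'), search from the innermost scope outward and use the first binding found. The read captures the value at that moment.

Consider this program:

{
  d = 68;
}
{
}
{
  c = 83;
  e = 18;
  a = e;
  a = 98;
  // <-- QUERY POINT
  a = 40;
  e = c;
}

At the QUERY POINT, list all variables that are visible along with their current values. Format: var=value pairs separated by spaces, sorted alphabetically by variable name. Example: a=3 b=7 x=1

Answer: a=98 c=83 e=18

Derivation:
Step 1: enter scope (depth=1)
Step 2: declare d=68 at depth 1
Step 3: exit scope (depth=0)
Step 4: enter scope (depth=1)
Step 5: exit scope (depth=0)
Step 6: enter scope (depth=1)
Step 7: declare c=83 at depth 1
Step 8: declare e=18 at depth 1
Step 9: declare a=(read e)=18 at depth 1
Step 10: declare a=98 at depth 1
Visible at query point: a=98 c=83 e=18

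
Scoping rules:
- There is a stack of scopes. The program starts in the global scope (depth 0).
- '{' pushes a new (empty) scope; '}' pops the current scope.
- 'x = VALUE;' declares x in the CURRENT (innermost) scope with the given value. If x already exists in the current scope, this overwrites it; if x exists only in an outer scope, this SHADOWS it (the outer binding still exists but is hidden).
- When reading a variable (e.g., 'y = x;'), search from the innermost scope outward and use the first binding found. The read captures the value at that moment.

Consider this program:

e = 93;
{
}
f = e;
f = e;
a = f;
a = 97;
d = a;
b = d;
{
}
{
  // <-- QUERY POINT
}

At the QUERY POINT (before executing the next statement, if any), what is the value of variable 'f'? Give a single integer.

Step 1: declare e=93 at depth 0
Step 2: enter scope (depth=1)
Step 3: exit scope (depth=0)
Step 4: declare f=(read e)=93 at depth 0
Step 5: declare f=(read e)=93 at depth 0
Step 6: declare a=(read f)=93 at depth 0
Step 7: declare a=97 at depth 0
Step 8: declare d=(read a)=97 at depth 0
Step 9: declare b=(read d)=97 at depth 0
Step 10: enter scope (depth=1)
Step 11: exit scope (depth=0)
Step 12: enter scope (depth=1)
Visible at query point: a=97 b=97 d=97 e=93 f=93

Answer: 93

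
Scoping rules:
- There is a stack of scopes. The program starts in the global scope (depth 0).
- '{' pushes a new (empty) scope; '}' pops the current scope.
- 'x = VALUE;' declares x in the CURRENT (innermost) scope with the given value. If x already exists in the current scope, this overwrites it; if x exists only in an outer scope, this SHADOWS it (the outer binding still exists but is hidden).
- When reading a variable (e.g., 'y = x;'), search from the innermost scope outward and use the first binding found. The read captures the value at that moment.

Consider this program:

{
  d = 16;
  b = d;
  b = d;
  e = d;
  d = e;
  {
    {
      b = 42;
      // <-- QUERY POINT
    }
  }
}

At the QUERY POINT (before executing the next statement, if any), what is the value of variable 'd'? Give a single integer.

Step 1: enter scope (depth=1)
Step 2: declare d=16 at depth 1
Step 3: declare b=(read d)=16 at depth 1
Step 4: declare b=(read d)=16 at depth 1
Step 5: declare e=(read d)=16 at depth 1
Step 6: declare d=(read e)=16 at depth 1
Step 7: enter scope (depth=2)
Step 8: enter scope (depth=3)
Step 9: declare b=42 at depth 3
Visible at query point: b=42 d=16 e=16

Answer: 16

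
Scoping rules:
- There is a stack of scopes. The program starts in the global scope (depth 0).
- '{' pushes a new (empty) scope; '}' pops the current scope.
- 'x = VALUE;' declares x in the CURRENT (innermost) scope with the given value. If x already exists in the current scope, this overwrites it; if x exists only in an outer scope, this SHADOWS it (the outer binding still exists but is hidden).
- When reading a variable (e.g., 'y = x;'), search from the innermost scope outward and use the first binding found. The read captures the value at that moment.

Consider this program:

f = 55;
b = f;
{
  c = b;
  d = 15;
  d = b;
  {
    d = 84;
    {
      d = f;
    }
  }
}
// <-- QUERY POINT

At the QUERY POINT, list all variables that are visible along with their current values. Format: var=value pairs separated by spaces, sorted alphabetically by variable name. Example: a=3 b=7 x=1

Step 1: declare f=55 at depth 0
Step 2: declare b=(read f)=55 at depth 0
Step 3: enter scope (depth=1)
Step 4: declare c=(read b)=55 at depth 1
Step 5: declare d=15 at depth 1
Step 6: declare d=(read b)=55 at depth 1
Step 7: enter scope (depth=2)
Step 8: declare d=84 at depth 2
Step 9: enter scope (depth=3)
Step 10: declare d=(read f)=55 at depth 3
Step 11: exit scope (depth=2)
Step 12: exit scope (depth=1)
Step 13: exit scope (depth=0)
Visible at query point: b=55 f=55

Answer: b=55 f=55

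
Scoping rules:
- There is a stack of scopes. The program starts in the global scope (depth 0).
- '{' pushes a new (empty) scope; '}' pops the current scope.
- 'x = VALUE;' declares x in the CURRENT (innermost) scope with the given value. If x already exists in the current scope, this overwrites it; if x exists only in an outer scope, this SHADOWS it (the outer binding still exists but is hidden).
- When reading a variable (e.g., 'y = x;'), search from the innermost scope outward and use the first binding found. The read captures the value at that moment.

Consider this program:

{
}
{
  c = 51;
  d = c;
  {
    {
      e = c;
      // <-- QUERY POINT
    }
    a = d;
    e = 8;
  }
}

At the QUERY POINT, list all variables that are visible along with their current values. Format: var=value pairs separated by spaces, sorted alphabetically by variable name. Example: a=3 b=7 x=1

Answer: c=51 d=51 e=51

Derivation:
Step 1: enter scope (depth=1)
Step 2: exit scope (depth=0)
Step 3: enter scope (depth=1)
Step 4: declare c=51 at depth 1
Step 5: declare d=(read c)=51 at depth 1
Step 6: enter scope (depth=2)
Step 7: enter scope (depth=3)
Step 8: declare e=(read c)=51 at depth 3
Visible at query point: c=51 d=51 e=51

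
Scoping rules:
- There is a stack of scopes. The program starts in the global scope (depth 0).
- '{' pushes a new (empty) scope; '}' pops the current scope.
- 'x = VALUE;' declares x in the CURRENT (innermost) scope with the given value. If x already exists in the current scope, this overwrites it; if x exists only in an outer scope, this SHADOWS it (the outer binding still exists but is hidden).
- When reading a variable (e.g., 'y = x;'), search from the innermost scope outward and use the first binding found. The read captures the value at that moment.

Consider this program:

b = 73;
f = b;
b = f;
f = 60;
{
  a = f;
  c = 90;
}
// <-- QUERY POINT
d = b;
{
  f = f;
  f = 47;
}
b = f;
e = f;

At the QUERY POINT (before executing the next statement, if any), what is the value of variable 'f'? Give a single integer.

Step 1: declare b=73 at depth 0
Step 2: declare f=(read b)=73 at depth 0
Step 3: declare b=(read f)=73 at depth 0
Step 4: declare f=60 at depth 0
Step 5: enter scope (depth=1)
Step 6: declare a=(read f)=60 at depth 1
Step 7: declare c=90 at depth 1
Step 8: exit scope (depth=0)
Visible at query point: b=73 f=60

Answer: 60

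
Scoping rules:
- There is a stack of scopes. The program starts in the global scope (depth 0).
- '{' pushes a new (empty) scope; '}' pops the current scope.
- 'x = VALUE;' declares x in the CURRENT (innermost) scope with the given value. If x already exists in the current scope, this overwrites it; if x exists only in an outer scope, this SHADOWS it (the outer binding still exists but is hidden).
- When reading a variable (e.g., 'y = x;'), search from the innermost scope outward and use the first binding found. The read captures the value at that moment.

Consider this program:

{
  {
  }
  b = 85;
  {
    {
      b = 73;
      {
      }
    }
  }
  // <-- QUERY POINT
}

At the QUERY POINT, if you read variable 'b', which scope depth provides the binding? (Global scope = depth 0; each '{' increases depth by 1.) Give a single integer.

Step 1: enter scope (depth=1)
Step 2: enter scope (depth=2)
Step 3: exit scope (depth=1)
Step 4: declare b=85 at depth 1
Step 5: enter scope (depth=2)
Step 6: enter scope (depth=3)
Step 7: declare b=73 at depth 3
Step 8: enter scope (depth=4)
Step 9: exit scope (depth=3)
Step 10: exit scope (depth=2)
Step 11: exit scope (depth=1)
Visible at query point: b=85

Answer: 1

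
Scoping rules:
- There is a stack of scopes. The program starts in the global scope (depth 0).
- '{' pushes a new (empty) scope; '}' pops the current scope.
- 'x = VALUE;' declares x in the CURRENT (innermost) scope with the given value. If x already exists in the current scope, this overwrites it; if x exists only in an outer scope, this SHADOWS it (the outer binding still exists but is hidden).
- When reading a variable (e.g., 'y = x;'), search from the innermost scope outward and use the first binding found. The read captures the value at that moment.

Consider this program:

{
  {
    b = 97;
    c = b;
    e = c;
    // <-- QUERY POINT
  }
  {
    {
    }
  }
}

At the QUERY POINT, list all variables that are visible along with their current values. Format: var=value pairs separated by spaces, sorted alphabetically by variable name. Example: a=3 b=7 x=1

Answer: b=97 c=97 e=97

Derivation:
Step 1: enter scope (depth=1)
Step 2: enter scope (depth=2)
Step 3: declare b=97 at depth 2
Step 4: declare c=(read b)=97 at depth 2
Step 5: declare e=(read c)=97 at depth 2
Visible at query point: b=97 c=97 e=97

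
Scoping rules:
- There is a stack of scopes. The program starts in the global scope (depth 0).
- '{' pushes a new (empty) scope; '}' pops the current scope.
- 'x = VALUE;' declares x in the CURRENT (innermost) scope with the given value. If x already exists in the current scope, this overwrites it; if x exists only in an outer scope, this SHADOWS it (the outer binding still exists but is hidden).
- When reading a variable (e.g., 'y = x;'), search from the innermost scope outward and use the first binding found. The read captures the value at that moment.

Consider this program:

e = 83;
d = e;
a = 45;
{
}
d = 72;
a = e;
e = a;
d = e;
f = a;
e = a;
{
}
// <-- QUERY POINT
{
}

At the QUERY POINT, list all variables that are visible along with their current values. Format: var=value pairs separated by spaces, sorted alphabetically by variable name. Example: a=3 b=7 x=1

Step 1: declare e=83 at depth 0
Step 2: declare d=(read e)=83 at depth 0
Step 3: declare a=45 at depth 0
Step 4: enter scope (depth=1)
Step 5: exit scope (depth=0)
Step 6: declare d=72 at depth 0
Step 7: declare a=(read e)=83 at depth 0
Step 8: declare e=(read a)=83 at depth 0
Step 9: declare d=(read e)=83 at depth 0
Step 10: declare f=(read a)=83 at depth 0
Step 11: declare e=(read a)=83 at depth 0
Step 12: enter scope (depth=1)
Step 13: exit scope (depth=0)
Visible at query point: a=83 d=83 e=83 f=83

Answer: a=83 d=83 e=83 f=83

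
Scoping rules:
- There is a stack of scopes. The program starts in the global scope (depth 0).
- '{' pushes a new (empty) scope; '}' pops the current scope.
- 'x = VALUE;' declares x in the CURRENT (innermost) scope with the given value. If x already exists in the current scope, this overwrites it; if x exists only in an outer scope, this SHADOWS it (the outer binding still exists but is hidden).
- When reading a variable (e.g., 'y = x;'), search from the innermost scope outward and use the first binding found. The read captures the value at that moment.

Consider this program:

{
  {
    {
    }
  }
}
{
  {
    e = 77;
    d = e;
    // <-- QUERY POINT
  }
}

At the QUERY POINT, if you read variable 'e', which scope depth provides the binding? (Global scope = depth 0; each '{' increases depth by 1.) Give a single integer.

Answer: 2

Derivation:
Step 1: enter scope (depth=1)
Step 2: enter scope (depth=2)
Step 3: enter scope (depth=3)
Step 4: exit scope (depth=2)
Step 5: exit scope (depth=1)
Step 6: exit scope (depth=0)
Step 7: enter scope (depth=1)
Step 8: enter scope (depth=2)
Step 9: declare e=77 at depth 2
Step 10: declare d=(read e)=77 at depth 2
Visible at query point: d=77 e=77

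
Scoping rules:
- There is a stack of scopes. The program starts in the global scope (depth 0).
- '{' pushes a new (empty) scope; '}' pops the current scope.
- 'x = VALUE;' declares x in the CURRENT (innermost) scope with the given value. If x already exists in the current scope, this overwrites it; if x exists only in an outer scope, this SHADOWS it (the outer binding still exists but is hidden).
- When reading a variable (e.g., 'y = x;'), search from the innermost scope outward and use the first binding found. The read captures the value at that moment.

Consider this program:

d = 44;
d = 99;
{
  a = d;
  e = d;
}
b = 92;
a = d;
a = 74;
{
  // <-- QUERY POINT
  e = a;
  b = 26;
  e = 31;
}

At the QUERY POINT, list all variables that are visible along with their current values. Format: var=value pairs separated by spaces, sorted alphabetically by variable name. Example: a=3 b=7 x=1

Answer: a=74 b=92 d=99

Derivation:
Step 1: declare d=44 at depth 0
Step 2: declare d=99 at depth 0
Step 3: enter scope (depth=1)
Step 4: declare a=(read d)=99 at depth 1
Step 5: declare e=(read d)=99 at depth 1
Step 6: exit scope (depth=0)
Step 7: declare b=92 at depth 0
Step 8: declare a=(read d)=99 at depth 0
Step 9: declare a=74 at depth 0
Step 10: enter scope (depth=1)
Visible at query point: a=74 b=92 d=99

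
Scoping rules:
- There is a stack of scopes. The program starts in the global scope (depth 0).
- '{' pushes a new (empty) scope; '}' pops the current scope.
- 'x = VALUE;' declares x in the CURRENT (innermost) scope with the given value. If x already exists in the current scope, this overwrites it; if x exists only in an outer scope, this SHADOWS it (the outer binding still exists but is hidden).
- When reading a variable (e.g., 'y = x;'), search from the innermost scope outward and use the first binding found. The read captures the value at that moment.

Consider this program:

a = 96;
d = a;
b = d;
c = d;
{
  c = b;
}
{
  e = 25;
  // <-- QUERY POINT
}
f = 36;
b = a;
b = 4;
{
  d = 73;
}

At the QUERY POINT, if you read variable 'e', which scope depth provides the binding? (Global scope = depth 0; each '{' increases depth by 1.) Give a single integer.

Answer: 1

Derivation:
Step 1: declare a=96 at depth 0
Step 2: declare d=(read a)=96 at depth 0
Step 3: declare b=(read d)=96 at depth 0
Step 4: declare c=(read d)=96 at depth 0
Step 5: enter scope (depth=1)
Step 6: declare c=(read b)=96 at depth 1
Step 7: exit scope (depth=0)
Step 8: enter scope (depth=1)
Step 9: declare e=25 at depth 1
Visible at query point: a=96 b=96 c=96 d=96 e=25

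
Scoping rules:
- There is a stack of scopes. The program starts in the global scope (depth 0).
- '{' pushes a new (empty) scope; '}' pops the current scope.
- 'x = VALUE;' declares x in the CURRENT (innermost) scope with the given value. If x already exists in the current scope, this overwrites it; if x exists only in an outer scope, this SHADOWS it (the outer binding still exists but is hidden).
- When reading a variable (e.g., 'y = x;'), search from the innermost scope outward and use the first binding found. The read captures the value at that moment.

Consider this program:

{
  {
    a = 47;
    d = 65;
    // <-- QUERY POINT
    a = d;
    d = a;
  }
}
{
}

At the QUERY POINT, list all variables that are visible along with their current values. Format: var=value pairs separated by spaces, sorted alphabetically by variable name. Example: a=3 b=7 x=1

Step 1: enter scope (depth=1)
Step 2: enter scope (depth=2)
Step 3: declare a=47 at depth 2
Step 4: declare d=65 at depth 2
Visible at query point: a=47 d=65

Answer: a=47 d=65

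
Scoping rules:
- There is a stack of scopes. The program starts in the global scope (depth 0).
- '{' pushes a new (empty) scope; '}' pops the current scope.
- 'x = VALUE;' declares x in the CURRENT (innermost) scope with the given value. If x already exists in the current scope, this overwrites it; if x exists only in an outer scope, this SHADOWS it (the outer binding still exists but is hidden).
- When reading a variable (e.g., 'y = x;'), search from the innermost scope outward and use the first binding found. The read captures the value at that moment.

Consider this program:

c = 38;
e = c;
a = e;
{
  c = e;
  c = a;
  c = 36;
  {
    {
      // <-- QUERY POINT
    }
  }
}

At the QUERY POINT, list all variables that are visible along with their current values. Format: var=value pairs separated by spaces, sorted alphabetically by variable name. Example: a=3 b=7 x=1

Answer: a=38 c=36 e=38

Derivation:
Step 1: declare c=38 at depth 0
Step 2: declare e=(read c)=38 at depth 0
Step 3: declare a=(read e)=38 at depth 0
Step 4: enter scope (depth=1)
Step 5: declare c=(read e)=38 at depth 1
Step 6: declare c=(read a)=38 at depth 1
Step 7: declare c=36 at depth 1
Step 8: enter scope (depth=2)
Step 9: enter scope (depth=3)
Visible at query point: a=38 c=36 e=38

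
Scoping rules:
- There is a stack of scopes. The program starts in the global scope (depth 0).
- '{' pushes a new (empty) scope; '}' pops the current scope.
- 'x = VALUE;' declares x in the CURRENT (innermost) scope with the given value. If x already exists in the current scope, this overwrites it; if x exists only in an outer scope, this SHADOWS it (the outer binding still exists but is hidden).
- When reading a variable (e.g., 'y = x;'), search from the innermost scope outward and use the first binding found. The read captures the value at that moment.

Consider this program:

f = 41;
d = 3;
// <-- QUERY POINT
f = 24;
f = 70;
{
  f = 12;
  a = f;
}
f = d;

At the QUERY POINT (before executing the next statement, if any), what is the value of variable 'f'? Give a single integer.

Answer: 41

Derivation:
Step 1: declare f=41 at depth 0
Step 2: declare d=3 at depth 0
Visible at query point: d=3 f=41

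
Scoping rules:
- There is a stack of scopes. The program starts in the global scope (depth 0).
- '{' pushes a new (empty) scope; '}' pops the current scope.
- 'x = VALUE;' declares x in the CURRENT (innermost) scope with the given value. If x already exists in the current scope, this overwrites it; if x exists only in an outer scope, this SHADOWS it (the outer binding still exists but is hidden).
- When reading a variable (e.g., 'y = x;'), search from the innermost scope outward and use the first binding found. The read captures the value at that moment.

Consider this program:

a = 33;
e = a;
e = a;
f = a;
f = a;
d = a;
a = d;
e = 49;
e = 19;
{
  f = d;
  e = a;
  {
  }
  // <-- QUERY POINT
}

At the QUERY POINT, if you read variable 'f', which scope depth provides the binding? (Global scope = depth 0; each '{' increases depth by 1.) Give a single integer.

Answer: 1

Derivation:
Step 1: declare a=33 at depth 0
Step 2: declare e=(read a)=33 at depth 0
Step 3: declare e=(read a)=33 at depth 0
Step 4: declare f=(read a)=33 at depth 0
Step 5: declare f=(read a)=33 at depth 0
Step 6: declare d=(read a)=33 at depth 0
Step 7: declare a=(read d)=33 at depth 0
Step 8: declare e=49 at depth 0
Step 9: declare e=19 at depth 0
Step 10: enter scope (depth=1)
Step 11: declare f=(read d)=33 at depth 1
Step 12: declare e=(read a)=33 at depth 1
Step 13: enter scope (depth=2)
Step 14: exit scope (depth=1)
Visible at query point: a=33 d=33 e=33 f=33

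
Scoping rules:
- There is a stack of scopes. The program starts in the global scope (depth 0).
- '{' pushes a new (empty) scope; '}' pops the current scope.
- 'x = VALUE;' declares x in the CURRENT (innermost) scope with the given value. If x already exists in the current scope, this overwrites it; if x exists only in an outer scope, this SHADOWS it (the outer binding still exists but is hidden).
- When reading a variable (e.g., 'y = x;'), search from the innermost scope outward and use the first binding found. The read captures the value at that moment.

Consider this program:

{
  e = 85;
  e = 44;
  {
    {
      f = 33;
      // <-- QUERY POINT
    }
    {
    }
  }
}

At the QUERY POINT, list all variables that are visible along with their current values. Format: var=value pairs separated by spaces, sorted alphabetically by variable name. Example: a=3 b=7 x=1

Answer: e=44 f=33

Derivation:
Step 1: enter scope (depth=1)
Step 2: declare e=85 at depth 1
Step 3: declare e=44 at depth 1
Step 4: enter scope (depth=2)
Step 5: enter scope (depth=3)
Step 6: declare f=33 at depth 3
Visible at query point: e=44 f=33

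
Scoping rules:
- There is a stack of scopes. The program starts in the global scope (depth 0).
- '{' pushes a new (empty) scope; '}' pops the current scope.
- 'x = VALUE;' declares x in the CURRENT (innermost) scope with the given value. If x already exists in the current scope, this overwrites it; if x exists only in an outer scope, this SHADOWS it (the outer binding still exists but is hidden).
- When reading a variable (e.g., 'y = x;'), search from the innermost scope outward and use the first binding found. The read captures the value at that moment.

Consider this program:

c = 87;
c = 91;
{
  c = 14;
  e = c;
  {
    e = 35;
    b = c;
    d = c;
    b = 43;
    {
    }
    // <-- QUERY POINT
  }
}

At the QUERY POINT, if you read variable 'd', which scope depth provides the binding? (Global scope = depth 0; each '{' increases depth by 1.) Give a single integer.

Answer: 2

Derivation:
Step 1: declare c=87 at depth 0
Step 2: declare c=91 at depth 0
Step 3: enter scope (depth=1)
Step 4: declare c=14 at depth 1
Step 5: declare e=(read c)=14 at depth 1
Step 6: enter scope (depth=2)
Step 7: declare e=35 at depth 2
Step 8: declare b=(read c)=14 at depth 2
Step 9: declare d=(read c)=14 at depth 2
Step 10: declare b=43 at depth 2
Step 11: enter scope (depth=3)
Step 12: exit scope (depth=2)
Visible at query point: b=43 c=14 d=14 e=35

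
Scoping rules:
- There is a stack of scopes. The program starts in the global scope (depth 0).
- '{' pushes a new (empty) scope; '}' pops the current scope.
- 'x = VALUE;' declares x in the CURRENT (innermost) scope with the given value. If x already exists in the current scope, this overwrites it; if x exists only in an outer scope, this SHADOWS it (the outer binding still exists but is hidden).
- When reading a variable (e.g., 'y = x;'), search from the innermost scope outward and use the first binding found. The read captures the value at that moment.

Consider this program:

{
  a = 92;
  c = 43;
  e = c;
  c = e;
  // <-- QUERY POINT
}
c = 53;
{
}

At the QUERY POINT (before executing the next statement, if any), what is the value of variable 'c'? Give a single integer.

Step 1: enter scope (depth=1)
Step 2: declare a=92 at depth 1
Step 3: declare c=43 at depth 1
Step 4: declare e=(read c)=43 at depth 1
Step 5: declare c=(read e)=43 at depth 1
Visible at query point: a=92 c=43 e=43

Answer: 43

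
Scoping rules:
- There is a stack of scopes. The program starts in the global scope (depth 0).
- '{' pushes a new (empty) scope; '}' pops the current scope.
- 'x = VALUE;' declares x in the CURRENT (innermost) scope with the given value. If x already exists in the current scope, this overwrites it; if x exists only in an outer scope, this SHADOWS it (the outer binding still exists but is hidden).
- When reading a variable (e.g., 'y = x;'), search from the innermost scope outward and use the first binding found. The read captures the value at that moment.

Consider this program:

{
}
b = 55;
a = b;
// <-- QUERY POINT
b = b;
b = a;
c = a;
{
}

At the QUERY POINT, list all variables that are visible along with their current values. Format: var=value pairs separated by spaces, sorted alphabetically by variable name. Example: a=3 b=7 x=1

Answer: a=55 b=55

Derivation:
Step 1: enter scope (depth=1)
Step 2: exit scope (depth=0)
Step 3: declare b=55 at depth 0
Step 4: declare a=(read b)=55 at depth 0
Visible at query point: a=55 b=55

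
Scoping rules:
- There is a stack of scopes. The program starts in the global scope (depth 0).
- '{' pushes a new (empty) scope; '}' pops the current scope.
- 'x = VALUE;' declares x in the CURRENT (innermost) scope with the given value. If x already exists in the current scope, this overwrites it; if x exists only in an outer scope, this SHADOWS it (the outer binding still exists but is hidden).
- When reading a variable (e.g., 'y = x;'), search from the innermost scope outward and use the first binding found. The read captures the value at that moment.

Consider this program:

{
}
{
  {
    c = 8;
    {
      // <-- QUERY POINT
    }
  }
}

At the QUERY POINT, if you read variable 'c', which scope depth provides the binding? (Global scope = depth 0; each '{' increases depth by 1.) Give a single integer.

Step 1: enter scope (depth=1)
Step 2: exit scope (depth=0)
Step 3: enter scope (depth=1)
Step 4: enter scope (depth=2)
Step 5: declare c=8 at depth 2
Step 6: enter scope (depth=3)
Visible at query point: c=8

Answer: 2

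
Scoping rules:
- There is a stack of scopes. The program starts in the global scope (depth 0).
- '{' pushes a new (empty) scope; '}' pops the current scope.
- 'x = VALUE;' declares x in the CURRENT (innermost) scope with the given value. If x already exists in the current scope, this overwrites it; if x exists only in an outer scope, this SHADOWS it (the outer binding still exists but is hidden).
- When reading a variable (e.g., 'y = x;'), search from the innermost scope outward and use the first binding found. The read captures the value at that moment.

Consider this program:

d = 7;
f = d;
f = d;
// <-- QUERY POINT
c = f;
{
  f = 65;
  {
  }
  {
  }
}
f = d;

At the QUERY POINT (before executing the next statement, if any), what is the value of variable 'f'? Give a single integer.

Step 1: declare d=7 at depth 0
Step 2: declare f=(read d)=7 at depth 0
Step 3: declare f=(read d)=7 at depth 0
Visible at query point: d=7 f=7

Answer: 7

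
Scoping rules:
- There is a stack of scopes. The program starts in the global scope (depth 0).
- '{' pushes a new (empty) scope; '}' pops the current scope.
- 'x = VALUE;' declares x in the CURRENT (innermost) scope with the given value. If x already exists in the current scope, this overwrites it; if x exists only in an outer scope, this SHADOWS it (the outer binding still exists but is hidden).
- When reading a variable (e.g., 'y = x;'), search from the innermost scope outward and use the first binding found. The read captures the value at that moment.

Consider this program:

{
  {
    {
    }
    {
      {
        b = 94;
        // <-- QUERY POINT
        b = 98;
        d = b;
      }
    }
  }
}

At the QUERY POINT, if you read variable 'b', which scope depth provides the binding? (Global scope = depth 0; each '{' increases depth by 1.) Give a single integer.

Answer: 4

Derivation:
Step 1: enter scope (depth=1)
Step 2: enter scope (depth=2)
Step 3: enter scope (depth=3)
Step 4: exit scope (depth=2)
Step 5: enter scope (depth=3)
Step 6: enter scope (depth=4)
Step 7: declare b=94 at depth 4
Visible at query point: b=94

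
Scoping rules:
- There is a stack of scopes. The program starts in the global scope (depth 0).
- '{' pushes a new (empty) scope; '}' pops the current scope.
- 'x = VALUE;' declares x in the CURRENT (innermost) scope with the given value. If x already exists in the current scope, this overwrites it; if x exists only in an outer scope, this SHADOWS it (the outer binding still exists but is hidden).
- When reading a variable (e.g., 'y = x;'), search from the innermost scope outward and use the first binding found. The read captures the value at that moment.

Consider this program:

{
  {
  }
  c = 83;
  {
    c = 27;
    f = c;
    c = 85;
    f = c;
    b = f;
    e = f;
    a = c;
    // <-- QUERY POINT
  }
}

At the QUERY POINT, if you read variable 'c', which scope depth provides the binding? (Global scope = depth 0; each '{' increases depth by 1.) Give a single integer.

Answer: 2

Derivation:
Step 1: enter scope (depth=1)
Step 2: enter scope (depth=2)
Step 3: exit scope (depth=1)
Step 4: declare c=83 at depth 1
Step 5: enter scope (depth=2)
Step 6: declare c=27 at depth 2
Step 7: declare f=(read c)=27 at depth 2
Step 8: declare c=85 at depth 2
Step 9: declare f=(read c)=85 at depth 2
Step 10: declare b=(read f)=85 at depth 2
Step 11: declare e=(read f)=85 at depth 2
Step 12: declare a=(read c)=85 at depth 2
Visible at query point: a=85 b=85 c=85 e=85 f=85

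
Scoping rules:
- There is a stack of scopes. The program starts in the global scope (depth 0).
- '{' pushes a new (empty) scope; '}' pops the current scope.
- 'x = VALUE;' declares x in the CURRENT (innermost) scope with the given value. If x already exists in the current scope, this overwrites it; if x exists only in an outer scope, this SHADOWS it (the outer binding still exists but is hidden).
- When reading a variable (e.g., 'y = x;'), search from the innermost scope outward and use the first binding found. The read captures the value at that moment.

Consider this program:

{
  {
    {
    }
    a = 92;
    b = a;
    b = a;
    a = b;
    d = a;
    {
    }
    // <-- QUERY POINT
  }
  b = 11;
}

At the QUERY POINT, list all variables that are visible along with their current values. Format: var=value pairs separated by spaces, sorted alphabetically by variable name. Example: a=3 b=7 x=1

Step 1: enter scope (depth=1)
Step 2: enter scope (depth=2)
Step 3: enter scope (depth=3)
Step 4: exit scope (depth=2)
Step 5: declare a=92 at depth 2
Step 6: declare b=(read a)=92 at depth 2
Step 7: declare b=(read a)=92 at depth 2
Step 8: declare a=(read b)=92 at depth 2
Step 9: declare d=(read a)=92 at depth 2
Step 10: enter scope (depth=3)
Step 11: exit scope (depth=2)
Visible at query point: a=92 b=92 d=92

Answer: a=92 b=92 d=92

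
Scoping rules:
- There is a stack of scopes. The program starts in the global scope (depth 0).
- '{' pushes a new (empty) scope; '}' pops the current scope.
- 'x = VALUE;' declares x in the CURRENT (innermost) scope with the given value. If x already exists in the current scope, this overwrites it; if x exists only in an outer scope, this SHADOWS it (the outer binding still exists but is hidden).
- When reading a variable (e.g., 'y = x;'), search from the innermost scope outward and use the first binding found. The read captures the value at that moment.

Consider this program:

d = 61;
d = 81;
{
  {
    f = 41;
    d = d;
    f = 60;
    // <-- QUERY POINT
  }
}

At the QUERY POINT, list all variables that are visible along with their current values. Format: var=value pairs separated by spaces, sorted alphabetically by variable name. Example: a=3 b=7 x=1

Step 1: declare d=61 at depth 0
Step 2: declare d=81 at depth 0
Step 3: enter scope (depth=1)
Step 4: enter scope (depth=2)
Step 5: declare f=41 at depth 2
Step 6: declare d=(read d)=81 at depth 2
Step 7: declare f=60 at depth 2
Visible at query point: d=81 f=60

Answer: d=81 f=60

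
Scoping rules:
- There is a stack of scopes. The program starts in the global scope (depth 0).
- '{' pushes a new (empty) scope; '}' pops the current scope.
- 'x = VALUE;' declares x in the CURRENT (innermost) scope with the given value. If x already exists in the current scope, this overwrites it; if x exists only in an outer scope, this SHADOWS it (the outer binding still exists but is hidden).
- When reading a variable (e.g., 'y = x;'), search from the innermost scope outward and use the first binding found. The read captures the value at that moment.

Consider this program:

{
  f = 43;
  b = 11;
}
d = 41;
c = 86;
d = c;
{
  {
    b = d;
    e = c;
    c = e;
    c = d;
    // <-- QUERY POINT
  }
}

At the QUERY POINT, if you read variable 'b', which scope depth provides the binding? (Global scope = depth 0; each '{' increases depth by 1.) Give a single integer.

Answer: 2

Derivation:
Step 1: enter scope (depth=1)
Step 2: declare f=43 at depth 1
Step 3: declare b=11 at depth 1
Step 4: exit scope (depth=0)
Step 5: declare d=41 at depth 0
Step 6: declare c=86 at depth 0
Step 7: declare d=(read c)=86 at depth 0
Step 8: enter scope (depth=1)
Step 9: enter scope (depth=2)
Step 10: declare b=(read d)=86 at depth 2
Step 11: declare e=(read c)=86 at depth 2
Step 12: declare c=(read e)=86 at depth 2
Step 13: declare c=(read d)=86 at depth 2
Visible at query point: b=86 c=86 d=86 e=86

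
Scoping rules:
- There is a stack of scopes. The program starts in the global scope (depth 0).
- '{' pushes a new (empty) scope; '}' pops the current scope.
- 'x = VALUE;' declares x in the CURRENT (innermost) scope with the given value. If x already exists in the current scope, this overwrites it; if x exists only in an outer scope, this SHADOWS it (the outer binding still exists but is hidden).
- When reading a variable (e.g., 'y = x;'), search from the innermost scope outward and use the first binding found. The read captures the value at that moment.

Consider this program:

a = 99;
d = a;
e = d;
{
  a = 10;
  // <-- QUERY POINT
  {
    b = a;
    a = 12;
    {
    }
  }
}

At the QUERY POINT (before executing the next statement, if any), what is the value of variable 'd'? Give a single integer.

Answer: 99

Derivation:
Step 1: declare a=99 at depth 0
Step 2: declare d=(read a)=99 at depth 0
Step 3: declare e=(read d)=99 at depth 0
Step 4: enter scope (depth=1)
Step 5: declare a=10 at depth 1
Visible at query point: a=10 d=99 e=99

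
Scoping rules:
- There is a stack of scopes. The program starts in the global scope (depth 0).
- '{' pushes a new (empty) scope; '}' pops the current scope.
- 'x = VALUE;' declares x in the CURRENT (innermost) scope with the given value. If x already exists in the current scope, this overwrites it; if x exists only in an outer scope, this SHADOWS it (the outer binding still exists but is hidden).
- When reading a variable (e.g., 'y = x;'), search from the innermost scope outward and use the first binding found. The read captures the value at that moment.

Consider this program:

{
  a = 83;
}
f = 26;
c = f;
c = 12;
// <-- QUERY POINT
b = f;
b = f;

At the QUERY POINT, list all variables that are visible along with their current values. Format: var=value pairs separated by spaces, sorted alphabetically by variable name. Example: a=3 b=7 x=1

Step 1: enter scope (depth=1)
Step 2: declare a=83 at depth 1
Step 3: exit scope (depth=0)
Step 4: declare f=26 at depth 0
Step 5: declare c=(read f)=26 at depth 0
Step 6: declare c=12 at depth 0
Visible at query point: c=12 f=26

Answer: c=12 f=26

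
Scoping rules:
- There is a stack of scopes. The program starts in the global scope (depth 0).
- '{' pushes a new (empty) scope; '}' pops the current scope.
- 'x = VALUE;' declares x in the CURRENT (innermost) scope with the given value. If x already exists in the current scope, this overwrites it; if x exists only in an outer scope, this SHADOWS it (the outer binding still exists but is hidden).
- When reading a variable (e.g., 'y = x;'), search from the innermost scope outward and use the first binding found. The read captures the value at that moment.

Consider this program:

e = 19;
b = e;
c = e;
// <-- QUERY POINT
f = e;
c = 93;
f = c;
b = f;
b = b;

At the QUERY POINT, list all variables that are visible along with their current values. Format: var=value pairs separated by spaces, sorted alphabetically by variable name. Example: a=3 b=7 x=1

Answer: b=19 c=19 e=19

Derivation:
Step 1: declare e=19 at depth 0
Step 2: declare b=(read e)=19 at depth 0
Step 3: declare c=(read e)=19 at depth 0
Visible at query point: b=19 c=19 e=19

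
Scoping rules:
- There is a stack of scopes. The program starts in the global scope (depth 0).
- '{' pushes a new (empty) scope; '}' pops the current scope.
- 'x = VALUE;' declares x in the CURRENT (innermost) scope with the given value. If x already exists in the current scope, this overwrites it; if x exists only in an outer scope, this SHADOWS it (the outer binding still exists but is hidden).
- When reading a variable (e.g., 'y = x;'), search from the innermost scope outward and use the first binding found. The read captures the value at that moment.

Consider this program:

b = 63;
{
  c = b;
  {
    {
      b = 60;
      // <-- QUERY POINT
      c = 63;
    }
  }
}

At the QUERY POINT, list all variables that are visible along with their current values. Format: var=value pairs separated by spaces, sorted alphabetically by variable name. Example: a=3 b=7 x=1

Answer: b=60 c=63

Derivation:
Step 1: declare b=63 at depth 0
Step 2: enter scope (depth=1)
Step 3: declare c=(read b)=63 at depth 1
Step 4: enter scope (depth=2)
Step 5: enter scope (depth=3)
Step 6: declare b=60 at depth 3
Visible at query point: b=60 c=63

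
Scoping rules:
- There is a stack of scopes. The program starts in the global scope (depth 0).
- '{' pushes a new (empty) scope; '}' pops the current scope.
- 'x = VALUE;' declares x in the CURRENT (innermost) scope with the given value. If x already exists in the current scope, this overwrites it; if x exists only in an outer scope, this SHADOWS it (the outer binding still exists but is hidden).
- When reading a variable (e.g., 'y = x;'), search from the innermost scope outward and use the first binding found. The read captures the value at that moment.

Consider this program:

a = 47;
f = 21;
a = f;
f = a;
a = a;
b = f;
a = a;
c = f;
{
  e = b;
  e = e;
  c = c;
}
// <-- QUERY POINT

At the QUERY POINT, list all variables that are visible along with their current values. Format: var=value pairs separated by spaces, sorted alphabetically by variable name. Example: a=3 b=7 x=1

Answer: a=21 b=21 c=21 f=21

Derivation:
Step 1: declare a=47 at depth 0
Step 2: declare f=21 at depth 0
Step 3: declare a=(read f)=21 at depth 0
Step 4: declare f=(read a)=21 at depth 0
Step 5: declare a=(read a)=21 at depth 0
Step 6: declare b=(read f)=21 at depth 0
Step 7: declare a=(read a)=21 at depth 0
Step 8: declare c=(read f)=21 at depth 0
Step 9: enter scope (depth=1)
Step 10: declare e=(read b)=21 at depth 1
Step 11: declare e=(read e)=21 at depth 1
Step 12: declare c=(read c)=21 at depth 1
Step 13: exit scope (depth=0)
Visible at query point: a=21 b=21 c=21 f=21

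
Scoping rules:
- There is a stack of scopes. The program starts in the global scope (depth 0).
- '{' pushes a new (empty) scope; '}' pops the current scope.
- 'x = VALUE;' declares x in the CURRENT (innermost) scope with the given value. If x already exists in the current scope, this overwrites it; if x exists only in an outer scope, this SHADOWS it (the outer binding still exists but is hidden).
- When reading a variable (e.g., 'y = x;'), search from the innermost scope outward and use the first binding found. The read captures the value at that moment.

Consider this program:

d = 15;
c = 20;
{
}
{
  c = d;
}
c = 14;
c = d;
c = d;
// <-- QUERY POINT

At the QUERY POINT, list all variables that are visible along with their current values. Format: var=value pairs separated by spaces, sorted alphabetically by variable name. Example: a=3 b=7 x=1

Answer: c=15 d=15

Derivation:
Step 1: declare d=15 at depth 0
Step 2: declare c=20 at depth 0
Step 3: enter scope (depth=1)
Step 4: exit scope (depth=0)
Step 5: enter scope (depth=1)
Step 6: declare c=(read d)=15 at depth 1
Step 7: exit scope (depth=0)
Step 8: declare c=14 at depth 0
Step 9: declare c=(read d)=15 at depth 0
Step 10: declare c=(read d)=15 at depth 0
Visible at query point: c=15 d=15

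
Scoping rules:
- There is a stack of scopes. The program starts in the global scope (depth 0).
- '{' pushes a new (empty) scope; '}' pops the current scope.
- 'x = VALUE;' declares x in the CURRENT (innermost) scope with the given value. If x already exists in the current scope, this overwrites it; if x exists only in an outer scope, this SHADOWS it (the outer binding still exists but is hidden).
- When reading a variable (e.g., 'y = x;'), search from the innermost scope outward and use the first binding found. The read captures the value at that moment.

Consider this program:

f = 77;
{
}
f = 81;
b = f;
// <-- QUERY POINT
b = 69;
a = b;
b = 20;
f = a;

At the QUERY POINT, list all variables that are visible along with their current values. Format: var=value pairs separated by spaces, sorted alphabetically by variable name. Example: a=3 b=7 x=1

Step 1: declare f=77 at depth 0
Step 2: enter scope (depth=1)
Step 3: exit scope (depth=0)
Step 4: declare f=81 at depth 0
Step 5: declare b=(read f)=81 at depth 0
Visible at query point: b=81 f=81

Answer: b=81 f=81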